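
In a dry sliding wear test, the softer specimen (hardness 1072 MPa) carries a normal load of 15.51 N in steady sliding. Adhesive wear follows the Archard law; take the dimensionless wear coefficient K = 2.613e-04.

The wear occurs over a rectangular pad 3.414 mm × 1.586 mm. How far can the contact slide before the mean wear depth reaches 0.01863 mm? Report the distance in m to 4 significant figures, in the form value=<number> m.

value=26.68 m

Intermediates appear rounded, and all working math holds full precision; one last rounding to four significant figures.
Hardness H = 1072 MPa = 1.072e+09 Pa.
Pad sides 3.414 mm × 1.586 mm = 0.003414 m × 0.001586 m. Contact area A = 0.003414 m × 0.001586 m = 5.415e-06 m².
Depth limit h_lim = 0.01863 mm = 1.863e-05 m.
As SI base values: W = 15.51 N, H = 1.072e+09 Pa, K = 2.613e-04.
Wearable volume V_lim = h_lim·A = 1.863e-05 · 5.415e-06 = 1.009e-10 m³.
Life L = V_lim·H/(K·W) = 1.009e-10 · 1.072e+09 / (2.613e-04 · 15.51) = 26.68 m.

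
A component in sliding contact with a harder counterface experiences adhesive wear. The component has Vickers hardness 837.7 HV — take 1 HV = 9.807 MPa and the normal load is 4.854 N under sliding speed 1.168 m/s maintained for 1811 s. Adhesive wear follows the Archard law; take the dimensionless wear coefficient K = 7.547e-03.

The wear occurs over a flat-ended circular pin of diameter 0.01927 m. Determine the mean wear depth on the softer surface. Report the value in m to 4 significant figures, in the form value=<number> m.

value=3.234e-05 m

All arithmetic runs at exact precision — the intermediates appear rounded — a single final rounding, at 4 significant figures.
Convert: Path length L = v·t = 1.168 m/s × 1811 s = 2115 m.
Convert: Hardness H = 837.7 HV × 9.807 MPa/HV = 8215 MPa = 8.215e+09 Pa.
Convert: Contact area A = π·d²/4 = π·(0.01927 m)²/4 = 2.916e-04 m².
In SI base units, W = 4.854 N, H = 8.215e+09 Pa, K = 7.547e-03.
By Archard's law, V = K·W·L/H = 7.547e-03 · 4.854 · 2115 / 8.215e+09 = 9.432e-09 m³.
Depth h = V/A = 9.432e-09 / 2.916e-04 = 3.234e-05 m.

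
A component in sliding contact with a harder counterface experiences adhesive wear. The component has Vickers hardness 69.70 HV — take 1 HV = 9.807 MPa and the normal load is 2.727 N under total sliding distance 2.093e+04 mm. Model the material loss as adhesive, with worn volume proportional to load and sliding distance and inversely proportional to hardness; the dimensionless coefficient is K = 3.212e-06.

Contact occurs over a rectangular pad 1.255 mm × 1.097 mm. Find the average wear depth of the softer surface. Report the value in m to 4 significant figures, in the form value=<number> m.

Each operation maintains exact precision. Intermediates are printed rounded — rounded once at the end to 4 significant digits.
Sliding distance L = 2.093e+04 mm = 20.93 m.
Hardness H = 69.70 HV × 9.807 MPa/HV = 683.5 MPa = 6.835e+08 Pa.
Pad sides 1.255 mm × 1.097 mm = 0.001255 m × 0.001097 m. Contact area A = 0.001255 m × 0.001097 m = 1.377e-06 m².
Working in SI base units: W = 2.727 N, H = 6.835e+08 Pa, K = 3.212e-06.
The Archard volume V = K·W·L/H = 3.212e-06 · 2.727 · 20.93 / 6.835e+08 = 2.682e-13 m³.
Mean wear depth h = V/A = 2.682e-13 / 1.377e-06 = 1.948e-07 m.

value=1.948e-07 m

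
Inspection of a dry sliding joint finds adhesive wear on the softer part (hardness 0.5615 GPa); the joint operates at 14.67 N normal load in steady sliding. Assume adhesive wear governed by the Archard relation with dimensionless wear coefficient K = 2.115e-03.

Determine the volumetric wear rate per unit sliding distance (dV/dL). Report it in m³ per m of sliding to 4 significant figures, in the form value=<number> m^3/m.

value=5.526e-11 m^3/m

The algebra carries exact precision — intermediate values are shown rounded; a lone final rounding: four significant digits.
Hardness H = 0.5615 GPa = 5.615e+08 Pa.
In SI base units: W = 14.67 N, H = 5.615e+08 Pa, K = 2.115e-03.
Sliding wear rate dV/dL = K·W/H — distance-free: 2.115e-03 · 14.67 / 5.615e+08 = 5.526e-11 m³/m.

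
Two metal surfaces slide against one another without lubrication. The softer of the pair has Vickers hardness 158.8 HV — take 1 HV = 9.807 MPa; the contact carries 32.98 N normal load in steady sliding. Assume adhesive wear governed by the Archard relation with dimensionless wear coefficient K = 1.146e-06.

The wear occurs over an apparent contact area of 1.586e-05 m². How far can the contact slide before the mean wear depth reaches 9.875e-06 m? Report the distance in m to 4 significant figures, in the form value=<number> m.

value=6453 m

Intermediates are shown rounded — every step keeps full float precision; one final rounding, at 4 significant figures.
Convert: Hardness H = 158.8 HV × 9.807 MPa/HV = 1557 MPa = 1.557e+09 Pa.
As SI base values: W = 32.98 N, H = 1.557e+09 Pa, K = 1.146e-06.
Limit volume V_lim = h_lim·A = 9.875e-06 · 1.586e-05 = 1.566e-10 m³.
Life L = V_lim·H/(K·W) = 1.566e-10 · 1.557e+09 / (1.146e-06 · 32.98) = 6453 m.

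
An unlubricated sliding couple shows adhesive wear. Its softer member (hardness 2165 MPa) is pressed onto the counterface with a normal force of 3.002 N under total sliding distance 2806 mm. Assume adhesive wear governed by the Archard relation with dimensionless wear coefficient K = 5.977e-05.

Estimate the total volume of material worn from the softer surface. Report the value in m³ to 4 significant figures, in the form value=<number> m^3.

value=2.326e-13 m^3

The intermediates appear rounded, and the algebra carries full precision. Rounded just once to four significant digits.
Convert: The distance L = 2806 mm = 2.806 m.
Convert: Hardness H = 2165 MPa = 2.165e+09 Pa.
SI base units throughout: W = 3.002 N, H = 2.165e+09 Pa, K = 5.977e-05.
By Archard's law, V = K·W·L/H = 5.977e-05 · 3.002 · 2.806 / 2.165e+09 = 2.326e-13 m³.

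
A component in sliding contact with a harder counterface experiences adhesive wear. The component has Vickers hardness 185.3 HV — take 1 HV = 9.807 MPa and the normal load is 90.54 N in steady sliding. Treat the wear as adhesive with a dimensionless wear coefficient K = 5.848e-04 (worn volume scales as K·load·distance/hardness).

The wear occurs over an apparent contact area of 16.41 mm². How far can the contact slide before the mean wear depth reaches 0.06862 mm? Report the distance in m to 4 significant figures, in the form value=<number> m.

Intermediate values appear rounded. All working math holds full precision, and one final rounding: four significant figures.
Convert: Hardness H = 185.3 HV × 9.807 MPa/HV = 1817 MPa = 1.817e+09 Pa.
Convert: Contact area A = 16.41 mm² = 1.641e-05 m².
Convert: Depth limit h_lim = 0.06862 mm = 6.862e-05 m.
Collected in SI base units: W = 90.54 N, H = 1.817e+09 Pa, K = 5.848e-04.
Allowed volume V_lim = h_lim·A = 6.862e-05 · 1.641e-05 = 1.126e-09 m³.
Thus life L = V_lim·H/(K·W) = 1.126e-09 · 1.817e+09 / (5.848e-04 · 90.54) = 38.65 m.

value=38.65 m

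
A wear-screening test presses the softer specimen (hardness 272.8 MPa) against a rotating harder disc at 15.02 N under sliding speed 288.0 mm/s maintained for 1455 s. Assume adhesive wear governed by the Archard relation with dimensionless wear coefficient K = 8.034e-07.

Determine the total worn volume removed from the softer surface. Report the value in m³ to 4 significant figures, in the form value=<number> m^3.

All working math maintains full precision. Displayed values are rounded, and one final rounding to 4 significant digits.
Convert: Sliding speed v = 288.0 mm/s = 0.2880 m/s. Total distance L = v·t = 0.2880 m/s × 1455 s = 419.0 m.
Convert: Hardness H = 272.8 MPa = 2.728e+08 Pa.
In SI base units: W = 15.02 N, H = 2.728e+08 Pa, K = 8.034e-07.
Apply Archard: V = K·W·L/H = 8.034e-07 · 15.02 · 419.0 / 2.728e+08 = 1.854e-11 m³.

value=1.854e-11 m^3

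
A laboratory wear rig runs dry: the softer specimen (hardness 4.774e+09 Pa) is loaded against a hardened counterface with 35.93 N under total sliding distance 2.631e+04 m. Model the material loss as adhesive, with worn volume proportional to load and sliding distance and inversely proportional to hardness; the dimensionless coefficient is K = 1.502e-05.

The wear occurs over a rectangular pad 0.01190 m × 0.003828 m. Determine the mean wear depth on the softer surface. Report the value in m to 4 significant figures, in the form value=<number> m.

Shown intermediates are rounded; all arithmetic holds full precision — a lone final rounding to 4 significant figures.
Contact area A = 0.01190 m × 0.003828 m = 4.555e-05 m².
Expressed in SI base units: W = 35.93 N, H = 4.774e+09 Pa, K = 1.502e-05.
Apply Archard: V = K·W·L/H = 1.502e-05 · 35.93 · 2.631e+04 / 4.774e+09 = 2.974e-09 m³.
Depth h = V/A = 2.974e-09 / 4.555e-05 = 6.529e-05 m.

value=6.529e-05 m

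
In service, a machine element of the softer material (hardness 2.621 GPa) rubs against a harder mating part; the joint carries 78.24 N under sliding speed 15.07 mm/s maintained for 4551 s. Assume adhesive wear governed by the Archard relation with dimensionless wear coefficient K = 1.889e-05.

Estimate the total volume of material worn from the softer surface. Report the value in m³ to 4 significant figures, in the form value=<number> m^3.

value=3.867e-11 m^3

Intermediates are shown rounded; the computation keeps exact precision; rounded once at the end, at four significant digits.
Sliding speed v = 15.07 mm/s = 0.01507 m/s. The distance L = v·t = 0.01507 m/s × 4551 s = 68.58 m.
Hardness H = 2.621 GPa = 2.621e+09 Pa.
Restated in SI base units: W = 78.24 N, H = 2.621e+09 Pa, K = 1.889e-05.
The Archard volume V = K·W·L/H = 1.889e-05 · 78.24 · 68.58 / 2.621e+09 = 3.867e-11 m³.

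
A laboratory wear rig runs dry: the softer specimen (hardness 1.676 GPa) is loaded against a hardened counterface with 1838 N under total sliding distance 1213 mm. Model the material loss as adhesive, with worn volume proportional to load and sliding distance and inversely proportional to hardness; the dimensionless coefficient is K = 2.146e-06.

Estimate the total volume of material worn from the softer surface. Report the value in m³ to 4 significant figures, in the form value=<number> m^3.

value=2.855e-12 m^3

The intermediates are shown rounded — all working math maintains full precision. Rounded once at the end: 4 significant digits.
Convert: Distance covered L = 1213 mm = 1.213 m.
Convert: Hardness H = 1.676 GPa = 1.676e+09 Pa.
Working in SI base units: W = 1838 N, H = 1.676e+09 Pa, K = 2.146e-06.
Wear volume V = K·W·L/H = 2.146e-06 · 1838 · 1.213 / 1.676e+09 = 2.855e-12 m³.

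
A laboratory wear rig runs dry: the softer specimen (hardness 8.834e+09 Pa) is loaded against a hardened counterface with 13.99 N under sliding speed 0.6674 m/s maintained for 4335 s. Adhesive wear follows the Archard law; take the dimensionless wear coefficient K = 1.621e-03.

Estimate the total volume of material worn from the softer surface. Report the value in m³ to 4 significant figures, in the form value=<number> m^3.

All arithmetic carries full float precision, and the intermediates appear rounded; rounded once at the end, at four significant figures.
Sliding distance L = v·t = 0.6674 m/s × 4335 s = 2893 m.
SI base units throughout: W = 13.99 N, H = 8.834e+09 Pa, K = 1.621e-03.
By Archard's law, V = K·W·L/H = 1.621e-03 · 13.99 · 2893 / 8.834e+09 = 7.427e-09 m³.

value=7.427e-09 m^3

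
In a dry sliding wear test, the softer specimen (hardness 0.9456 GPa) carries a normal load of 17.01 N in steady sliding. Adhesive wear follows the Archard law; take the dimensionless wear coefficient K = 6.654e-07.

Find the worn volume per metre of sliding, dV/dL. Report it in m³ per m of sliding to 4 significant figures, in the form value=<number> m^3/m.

value=1.197e-14 m^3/m

Each operation carries exact precision, and printed values are rounded — rounded once at the end to 4 significant figures.
Convert: Hardness H = 0.9456 GPa = 9.456e+08 Pa.
Expressed in SI base units: W = 17.01 N, H = 9.456e+08 Pa, K = 6.654e-07.
The wear rate dV/dL = K·W/H — distance-free: 6.654e-07 · 17.01 / 9.456e+08 = 1.197e-14 m³/m.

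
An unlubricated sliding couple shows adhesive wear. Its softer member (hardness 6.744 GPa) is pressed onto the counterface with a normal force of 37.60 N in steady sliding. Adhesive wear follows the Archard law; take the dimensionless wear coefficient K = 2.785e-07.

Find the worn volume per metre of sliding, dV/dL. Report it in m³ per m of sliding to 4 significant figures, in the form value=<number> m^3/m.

Each operation carries exact precision — the intermediates are printed rounded. Rounded once at the end to four significant digits.
Convert: Hardness H = 6.744 GPa = 6.744e+09 Pa.
As SI base values: W = 37.60 N, H = 6.744e+09 Pa, K = 2.785e-07.
The wear rate dV/dL = K·W/H — distance-free: 2.785e-07 · 37.60 / 6.744e+09 = 1.553e-15 m³/m.

value=1.553e-15 m^3/m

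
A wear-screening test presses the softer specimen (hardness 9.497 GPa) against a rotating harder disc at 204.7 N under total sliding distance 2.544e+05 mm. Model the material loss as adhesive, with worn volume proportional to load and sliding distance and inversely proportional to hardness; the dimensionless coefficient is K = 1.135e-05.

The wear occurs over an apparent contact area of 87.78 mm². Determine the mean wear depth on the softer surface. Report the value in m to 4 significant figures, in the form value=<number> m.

value=7.090e-07 m

All arithmetic keeps full float precision — printed values are rounded — rounded just once to four significant digits.
Total distance L = 2.544e+05 mm = 254.4 m.
Hardness H = 9.497 GPa = 9.497e+09 Pa.
Contact area A = 87.78 mm² = 8.778e-05 m².
Expressed in SI base units: W = 204.7 N, H = 9.497e+09 Pa, K = 1.135e-05.
By Archard's law, V = K·W·L/H = 1.135e-05 · 204.7 · 254.4 / 9.497e+09 = 6.224e-11 m³.
Mean depth h = V/A = 6.224e-11 / 8.778e-05 = 7.090e-07 m.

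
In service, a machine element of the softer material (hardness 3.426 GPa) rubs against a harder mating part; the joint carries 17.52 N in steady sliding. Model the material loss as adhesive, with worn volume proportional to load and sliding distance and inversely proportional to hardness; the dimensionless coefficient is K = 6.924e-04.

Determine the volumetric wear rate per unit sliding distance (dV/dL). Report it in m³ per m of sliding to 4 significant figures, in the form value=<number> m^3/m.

The intermediates are shown rounded — each operation holds full float precision, and rounded just once: four significant figures.
Hardness H = 3.426 GPa = 3.426e+09 Pa.
Working in SI base units: W = 17.52 N, H = 3.426e+09 Pa, K = 6.924e-04.
Rate of wear dV/dL = K·W/H: 6.924e-04 · 17.52 / 3.426e+09 = 3.541e-12 m³/m.

value=3.541e-12 m^3/m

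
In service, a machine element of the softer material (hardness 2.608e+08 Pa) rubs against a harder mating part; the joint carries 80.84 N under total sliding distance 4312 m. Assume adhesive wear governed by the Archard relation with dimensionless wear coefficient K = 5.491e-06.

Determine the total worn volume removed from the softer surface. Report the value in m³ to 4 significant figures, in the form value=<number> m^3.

value=7.339e-09 m^3

Intermediates appear rounded. Every step maintains full float precision — rounded just once, at four significant digits.
In SI base units: W = 80.84 N, H = 2.608e+08 Pa, K = 5.491e-06.
Volume removed: V = K·W·L/H = 5.491e-06 · 80.84 · 4312 / 2.608e+08 = 7.339e-09 m³.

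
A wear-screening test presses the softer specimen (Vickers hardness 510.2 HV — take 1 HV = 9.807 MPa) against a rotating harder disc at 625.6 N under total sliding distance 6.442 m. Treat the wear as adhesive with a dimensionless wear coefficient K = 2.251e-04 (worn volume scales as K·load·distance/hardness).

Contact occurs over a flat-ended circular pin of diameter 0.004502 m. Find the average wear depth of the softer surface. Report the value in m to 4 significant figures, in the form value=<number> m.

The intermediates are shown rounded. Each operation keeps exact precision; a lone final rounding to four significant digits.
Convert: Hardness H = 510.2 HV × 9.807 MPa/HV = 5004 MPa = 5.004e+09 Pa.
Convert: Contact area A = π·d²/4 = π·(0.004502 m)²/4 = 1.592e-05 m².
Collected in SI base units: W = 625.6 N, H = 5.004e+09 Pa, K = 2.251e-04.
The Archard volume V = K·W·L/H = 2.251e-04 · 625.6 · 6.442 / 5.004e+09 = 1.813e-10 m³.
Wear depth h = V/A = 1.813e-10 / 1.592e-05 = 1.139e-05 m.

value=1.139e-05 m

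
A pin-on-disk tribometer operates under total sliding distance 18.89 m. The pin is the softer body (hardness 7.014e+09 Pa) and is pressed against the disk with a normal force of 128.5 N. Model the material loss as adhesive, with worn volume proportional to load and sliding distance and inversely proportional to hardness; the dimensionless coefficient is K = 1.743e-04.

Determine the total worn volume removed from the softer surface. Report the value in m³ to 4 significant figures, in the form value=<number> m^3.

value=6.032e-11 m^3

All arithmetic maintains full precision, and intermediate values are shown rounded — rounded once at the end: 4 significant digits.
In SI base units: W = 128.5 N, H = 7.014e+09 Pa, K = 1.743e-04.
The Archard volume V = K·W·L/H = 1.743e-04 · 128.5 · 18.89 / 7.014e+09 = 6.032e-11 m³.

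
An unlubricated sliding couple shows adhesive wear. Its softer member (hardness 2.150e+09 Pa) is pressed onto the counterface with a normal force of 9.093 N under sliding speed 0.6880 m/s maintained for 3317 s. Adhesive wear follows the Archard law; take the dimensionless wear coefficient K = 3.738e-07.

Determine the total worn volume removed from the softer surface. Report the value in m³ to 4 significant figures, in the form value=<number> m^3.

value=3.608e-12 m^3

The intermediates are printed rounded — each operation runs at full precision; rounded just once: four significant figures.
Convert: Distance L = v·t = 0.6880 m/s × 3317 s = 2282 m.
Expressed in SI base units: W = 9.093 N, H = 2.150e+09 Pa, K = 3.738e-07.
By Archard's law, V = K·W·L/H = 3.738e-07 · 9.093 · 2282 / 2.150e+09 = 3.608e-12 m³.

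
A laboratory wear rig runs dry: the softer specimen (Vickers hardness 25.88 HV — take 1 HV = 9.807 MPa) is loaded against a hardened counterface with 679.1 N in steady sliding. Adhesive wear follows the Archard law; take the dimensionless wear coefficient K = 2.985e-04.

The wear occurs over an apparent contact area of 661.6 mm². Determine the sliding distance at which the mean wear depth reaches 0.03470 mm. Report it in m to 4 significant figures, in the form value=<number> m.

value=28.74 m

Intermediates appear rounded — all arithmetic holds exact precision; rounded once at the end to 4 significant digits.
Convert: Hardness H = 25.88 HV × 9.807 MPa/HV = 253.8 MPa = 2.538e+08 Pa.
Convert: Contact area A = 661.6 mm² = 6.616e-04 m².
Convert: Depth limit h_lim = 0.03470 mm = 3.470e-05 m.
Working in SI base units: W = 679.1 N, H = 2.538e+08 Pa, K = 2.985e-04.
Permissible volume V_lim = h_lim·A = 3.470e-05 · 6.616e-04 = 2.296e-08 m³.
So the life L = V_lim·H/(K·W) = 2.296e-08 · 2.538e+08 / (2.985e-04 · 679.1) = 28.74 m.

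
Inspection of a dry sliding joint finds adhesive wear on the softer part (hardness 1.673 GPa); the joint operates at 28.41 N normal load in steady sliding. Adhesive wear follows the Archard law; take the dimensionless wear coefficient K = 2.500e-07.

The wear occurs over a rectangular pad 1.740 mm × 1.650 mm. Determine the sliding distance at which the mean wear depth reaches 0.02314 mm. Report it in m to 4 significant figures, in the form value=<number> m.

The intermediates are shown rounded, and all arithmetic keeps full float precision — one last rounding: four significant digits.
Convert: Hardness H = 1.673 GPa = 1.673e+09 Pa.
Convert: Pad sides 1.740 mm × 1.650 mm = 0.001740 m × 0.001650 m. Contact area A = 0.001740 m × 0.001650 m = 2.871e-06 m².
Convert: Depth limit h_lim = 0.02314 mm = 2.314e-05 m.
Working in SI base units: W = 28.41 N, H = 1.673e+09 Pa, K = 2.500e-07.
Wearable volume V_lim = h_lim·A = 2.314e-05 · 2.871e-06 = 6.643e-11 m³.
Thus life L = V_lim·H/(K·W) = 6.643e-11 · 1.673e+09 / (2.500e-07 · 28.41) = 1.565e+04 m.

value=1.565e+04 m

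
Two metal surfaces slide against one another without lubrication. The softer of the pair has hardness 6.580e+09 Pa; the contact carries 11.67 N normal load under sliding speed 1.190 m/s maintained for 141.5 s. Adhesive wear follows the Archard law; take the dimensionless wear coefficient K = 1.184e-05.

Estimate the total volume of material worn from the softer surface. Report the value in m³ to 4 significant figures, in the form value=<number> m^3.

value=3.536e-12 m^3

Printed values are rounded. Each operation carries exact precision, and a single final rounding: 4 significant digits.
Convert: Distance covered L = v·t = 1.190 m/s × 141.5 s = 168.4 m.
Working in SI base units: W = 11.67 N, H = 6.580e+09 Pa, K = 1.184e-05.
Volume removed: V = K·W·L/H = 1.184e-05 · 11.67 · 168.4 / 6.580e+09 = 3.536e-12 m³.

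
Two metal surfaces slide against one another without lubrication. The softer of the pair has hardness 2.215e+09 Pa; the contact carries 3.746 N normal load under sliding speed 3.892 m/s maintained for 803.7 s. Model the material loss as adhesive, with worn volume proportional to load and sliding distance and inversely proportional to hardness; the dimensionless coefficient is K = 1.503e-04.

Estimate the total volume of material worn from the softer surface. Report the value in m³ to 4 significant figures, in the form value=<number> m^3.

value=7.951e-10 m^3

Intermediate values appear rounded — each operation holds full precision. Rounded once at the end to four significant figures.
Convert: Path length L = v·t = 3.892 m/s × 803.7 s = 3128 m.
SI base units throughout: W = 3.746 N, H = 2.215e+09 Pa, K = 1.503e-04.
Worn volume V = K·W·L/H = 1.503e-04 · 3.746 · 3128 / 2.215e+09 = 7.951e-10 m³.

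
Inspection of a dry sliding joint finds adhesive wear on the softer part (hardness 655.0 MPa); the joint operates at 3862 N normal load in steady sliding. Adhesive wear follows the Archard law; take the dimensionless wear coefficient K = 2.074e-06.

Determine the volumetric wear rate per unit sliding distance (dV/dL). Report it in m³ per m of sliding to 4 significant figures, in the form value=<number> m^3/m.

All arithmetic maintains full precision, and intermediates are displayed rounded. Rounded just once, at 4 significant digits.
Hardness H = 655.0 MPa = 6.550e+08 Pa.
In SI base units: W = 3862 N, H = 6.550e+08 Pa, K = 2.074e-06.
Rate of wear dV/dL = K·W/H: 2.074e-06 · 3862 / 6.550e+08 = 1.223e-11 m³/m.

value=1.223e-11 m^3/m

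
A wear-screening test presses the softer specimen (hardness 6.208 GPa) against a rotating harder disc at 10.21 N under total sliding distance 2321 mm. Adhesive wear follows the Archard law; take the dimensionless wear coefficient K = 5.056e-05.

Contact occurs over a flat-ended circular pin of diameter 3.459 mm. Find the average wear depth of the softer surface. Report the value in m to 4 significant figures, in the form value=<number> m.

value=2.054e-08 m

Intermediate values appear rounded — the algebra runs at full precision — rounded once at the end, at four significant figures.
Convert: Path length L = 2321 mm = 2.321 m.
Convert: Hardness H = 6.208 GPa = 6.208e+09 Pa.
Convert: Pin diameter d = 3.459 mm = 0.003459 m. Contact area A = π·d²/4 = π·(0.003459 m)²/4 = 9.397e-06 m².
In SI base units, W = 10.21 N, H = 6.208e+09 Pa, K = 5.056e-05.
Wear volume V = K·W·L/H = 5.056e-05 · 10.21 · 2.321 / 6.208e+09 = 1.930e-13 m³.
Depth of wear h = V/A = 1.930e-13 / 9.397e-06 = 2.054e-08 m.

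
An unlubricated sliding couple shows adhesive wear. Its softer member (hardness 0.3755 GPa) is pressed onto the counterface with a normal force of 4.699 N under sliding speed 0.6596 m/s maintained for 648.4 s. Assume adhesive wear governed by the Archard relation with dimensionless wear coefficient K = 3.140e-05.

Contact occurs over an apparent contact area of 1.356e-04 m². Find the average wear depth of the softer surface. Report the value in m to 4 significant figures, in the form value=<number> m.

The computation maintains exact precision — the intermediates appear rounded — rounded just once: 4 significant figures.
Sliding distance L = v·t = 0.6596 m/s × 648.4 s = 427.7 m.
Hardness H = 0.3755 GPa = 3.755e+08 Pa.
Expressed in SI base units: W = 4.699 N, H = 3.755e+08 Pa, K = 3.140e-05.
Archard relation: V = K·W·L/H = 3.140e-05 · 4.699 · 427.7 / 3.755e+08 = 1.681e-10 m³.
Average depth h = V/A = 1.681e-10 / 1.356e-04 = 1.239e-06 m.

value=1.239e-06 m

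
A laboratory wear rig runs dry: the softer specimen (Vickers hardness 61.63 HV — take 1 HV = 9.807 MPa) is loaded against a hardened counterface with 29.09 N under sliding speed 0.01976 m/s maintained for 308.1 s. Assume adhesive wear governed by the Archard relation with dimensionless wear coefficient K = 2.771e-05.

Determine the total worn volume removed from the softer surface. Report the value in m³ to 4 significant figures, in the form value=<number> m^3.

value=8.120e-12 m^3

Intermediate values are printed rounded. The computation keeps full precision, and a lone final rounding: four significant digits.
Total distance L = v·t = 0.01976 m/s × 308.1 s = 6.088 m.
Hardness H = 61.63 HV × 9.807 MPa/HV = 604.4 MPa = 6.044e+08 Pa.
Collected in SI base units: W = 29.09 N, H = 6.044e+08 Pa, K = 2.771e-05.
Volume removed: V = K·W·L/H = 2.771e-05 · 29.09 · 6.088 / 6.044e+08 = 8.120e-12 m³.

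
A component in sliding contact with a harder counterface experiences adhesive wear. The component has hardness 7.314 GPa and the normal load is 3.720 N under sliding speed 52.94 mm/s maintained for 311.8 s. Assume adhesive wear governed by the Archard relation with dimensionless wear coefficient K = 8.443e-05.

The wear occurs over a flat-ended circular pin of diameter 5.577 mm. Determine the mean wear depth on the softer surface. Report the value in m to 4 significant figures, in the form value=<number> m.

value=2.902e-08 m

Each operation maintains full precision. Intermediate values are shown rounded; a single final rounding, at 4 significant figures.
Convert: Sliding speed v = 52.94 mm/s = 0.05294 m/s. Path length L = v·t = 0.05294 m/s × 311.8 s = 16.51 m.
Convert: Hardness H = 7.314 GPa = 7.314e+09 Pa.
Convert: Pin diameter d = 5.577 mm = 0.005577 m. Contact area A = π·d²/4 = π·(0.005577 m)²/4 = 2.443e-05 m².
As SI base values: W = 3.720 N, H = 7.314e+09 Pa, K = 8.443e-05.
By Archard's law, V = K·W·L/H = 8.443e-05 · 3.720 · 16.51 / 7.314e+09 = 7.088e-13 m³.
Depth of wear h = V/A = 7.088e-13 / 2.443e-05 = 2.902e-08 m.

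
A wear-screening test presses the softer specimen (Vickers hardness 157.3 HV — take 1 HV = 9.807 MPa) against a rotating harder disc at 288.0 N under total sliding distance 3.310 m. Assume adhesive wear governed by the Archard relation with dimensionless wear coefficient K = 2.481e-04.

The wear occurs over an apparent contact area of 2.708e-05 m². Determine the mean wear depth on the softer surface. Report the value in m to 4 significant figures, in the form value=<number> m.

value=5.662e-06 m

Intermediates are displayed rounded. All working math runs at full float precision — a lone final rounding to 4 significant digits.
Hardness H = 157.3 HV × 9.807 MPa/HV = 1543 MPa = 1.543e+09 Pa.
As SI base values: W = 288.0 N, H = 1.543e+09 Pa, K = 2.481e-04.
The Archard volume V = K·W·L/H = 2.481e-04 · 288.0 · 3.310 / 1.543e+09 = 1.533e-10 m³.
Wear depth h = V/A = 1.533e-10 / 2.708e-05 = 5.662e-06 m.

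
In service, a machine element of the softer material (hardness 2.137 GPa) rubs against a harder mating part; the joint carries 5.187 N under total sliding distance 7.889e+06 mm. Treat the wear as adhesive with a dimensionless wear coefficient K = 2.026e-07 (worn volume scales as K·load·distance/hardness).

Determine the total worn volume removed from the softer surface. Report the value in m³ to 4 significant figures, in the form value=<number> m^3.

Intermediates are printed rounded, and each operation maintains exact precision; one final rounding, at four significant figures.
Convert: Distance covered L = 7.889e+06 mm = 7889 m.
Convert: Hardness H = 2.137 GPa = 2.137e+09 Pa.
In SI base units: W = 5.187 N, H = 2.137e+09 Pa, K = 2.026e-07.
By Archard's law, V = K·W·L/H = 2.026e-07 · 5.187 · 7889 / 2.137e+09 = 3.879e-12 m³.

value=3.879e-12 m^3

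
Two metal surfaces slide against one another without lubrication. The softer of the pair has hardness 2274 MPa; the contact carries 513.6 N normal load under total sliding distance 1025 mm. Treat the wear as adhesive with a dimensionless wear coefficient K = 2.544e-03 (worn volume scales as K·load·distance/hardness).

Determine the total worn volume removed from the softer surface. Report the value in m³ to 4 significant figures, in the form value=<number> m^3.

value=5.889e-10 m^3

Intermediates are displayed rounded — all working math keeps full precision — a single final rounding: four significant digits.
Convert: Sliding distance L = 1025 mm = 1.025 m.
Convert: Hardness H = 2274 MPa = 2.274e+09 Pa.
SI base units throughout: W = 513.6 N, H = 2.274e+09 Pa, K = 2.544e-03.
Apply Archard: V = K·W·L/H = 2.544e-03 · 513.6 · 1.025 / 2.274e+09 = 5.889e-10 m³.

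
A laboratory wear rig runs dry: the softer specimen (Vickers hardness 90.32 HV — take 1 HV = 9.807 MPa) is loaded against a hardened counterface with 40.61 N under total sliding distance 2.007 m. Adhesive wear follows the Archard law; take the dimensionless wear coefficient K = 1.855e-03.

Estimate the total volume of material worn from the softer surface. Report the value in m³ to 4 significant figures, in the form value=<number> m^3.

value=1.707e-10 m^3

Intermediate values appear rounded; all working math maintains full float precision. Rounded just once to four significant digits.
Hardness H = 90.32 HV × 9.807 MPa/HV = 885.8 MPa = 8.858e+08 Pa.
Expressed in SI base units: W = 40.61 N, H = 8.858e+08 Pa, K = 1.855e-03.
By Archard's law, V = K·W·L/H = 1.855e-03 · 40.61 · 2.007 / 8.858e+08 = 1.707e-10 m³.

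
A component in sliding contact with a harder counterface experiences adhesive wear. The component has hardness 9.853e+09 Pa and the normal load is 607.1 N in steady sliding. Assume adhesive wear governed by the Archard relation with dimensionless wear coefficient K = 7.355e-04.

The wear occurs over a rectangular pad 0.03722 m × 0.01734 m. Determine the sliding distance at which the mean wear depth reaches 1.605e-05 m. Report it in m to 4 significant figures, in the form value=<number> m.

All working math holds full float precision — the intermediates are displayed rounded. Rounded once at the end, at 4 significant figures.
Convert: Contact area A = 0.03722 m × 0.01734 m = 6.454e-04 m².
Restated in SI base units: W = 607.1 N, H = 9.853e+09 Pa, K = 7.355e-04.
Allowed volume V_lim = h_lim·A = 1.605e-05 · 6.454e-04 = 1.036e-08 m³.
Inverting, life L = V_lim·H/(K·W) = 1.036e-08 · 9.853e+09 / (7.355e-04 · 607.1) = 228.6 m.

value=228.6 m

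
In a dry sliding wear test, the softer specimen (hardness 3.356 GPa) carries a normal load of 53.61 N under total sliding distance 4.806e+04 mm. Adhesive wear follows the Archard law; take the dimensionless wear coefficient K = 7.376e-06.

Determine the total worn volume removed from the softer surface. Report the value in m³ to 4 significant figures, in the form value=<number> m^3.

value=5.663e-12 m^3

The computation keeps full precision. Intermediate values appear rounded; rounded once at the end: 4 significant figures.
Convert: The distance L = 4.806e+04 mm = 48.06 m.
Convert: Hardness H = 3.356 GPa = 3.356e+09 Pa.
In SI base units, W = 53.61 N, H = 3.356e+09 Pa, K = 7.376e-06.
Archard volume V = K·W·L/H = 7.376e-06 · 53.61 · 48.06 / 3.356e+09 = 5.663e-12 m³.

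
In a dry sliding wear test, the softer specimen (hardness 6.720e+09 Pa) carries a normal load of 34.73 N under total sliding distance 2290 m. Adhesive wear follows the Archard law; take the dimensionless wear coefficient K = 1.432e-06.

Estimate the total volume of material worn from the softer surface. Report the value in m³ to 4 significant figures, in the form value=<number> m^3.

value=1.695e-11 m^3

All working math runs at full precision; intermediates are printed rounded, and rounded once at the end to four significant digits.
Restated in SI base units: W = 34.73 N, H = 6.720e+09 Pa, K = 1.432e-06.
Volume removed: V = K·W·L/H = 1.432e-06 · 34.73 · 2290 / 6.720e+09 = 1.695e-11 m³.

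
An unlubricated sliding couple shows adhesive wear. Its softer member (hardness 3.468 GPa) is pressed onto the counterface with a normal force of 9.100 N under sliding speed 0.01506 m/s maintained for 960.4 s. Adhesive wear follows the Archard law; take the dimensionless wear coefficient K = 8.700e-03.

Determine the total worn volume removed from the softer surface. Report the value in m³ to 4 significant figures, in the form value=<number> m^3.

Shown intermediates are rounded. All arithmetic carries exact precision, and one final rounding to 4 significant figures.
Convert: Sliding distance L = v·t = 0.01506 m/s × 960.4 s = 14.46 m.
Convert: Hardness H = 3.468 GPa = 3.468e+09 Pa.
Working in SI base units: W = 9.100 N, H = 3.468e+09 Pa, K = 8.700e-03.
Apply Archard: V = K·W·L/H = 8.700e-03 · 9.100 · 14.46 / 3.468e+09 = 3.302e-10 m³.

value=3.302e-10 m^3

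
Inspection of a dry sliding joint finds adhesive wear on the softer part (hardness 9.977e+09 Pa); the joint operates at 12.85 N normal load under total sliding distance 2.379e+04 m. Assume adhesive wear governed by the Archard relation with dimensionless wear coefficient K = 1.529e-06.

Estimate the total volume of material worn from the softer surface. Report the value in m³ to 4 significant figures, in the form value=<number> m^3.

value=4.685e-11 m^3

Shown intermediates are rounded, and each operation holds exact precision; a lone final rounding: four significant figures.
As SI base values: W = 12.85 N, H = 9.977e+09 Pa, K = 1.529e-06.
Volume removed: V = K·W·L/H = 1.529e-06 · 12.85 · 2.379e+04 / 9.977e+09 = 4.685e-11 m³.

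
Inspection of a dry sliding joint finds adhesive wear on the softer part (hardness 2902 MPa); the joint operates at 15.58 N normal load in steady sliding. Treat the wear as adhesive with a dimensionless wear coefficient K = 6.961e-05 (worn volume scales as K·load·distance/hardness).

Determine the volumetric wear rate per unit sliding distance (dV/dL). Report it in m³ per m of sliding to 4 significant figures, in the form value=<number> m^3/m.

value=3.737e-13 m^3/m

The intermediates are shown rounded; the computation carries exact precision. Rounded just once: 4 significant figures.
Convert: Hardness H = 2902 MPa = 2.902e+09 Pa.
Working in SI base units: W = 15.58 N, H = 2.902e+09 Pa, K = 6.961e-05.
The wear rate dV/dL = K·W/H, per unit distance: 6.961e-05 · 15.58 / 2.902e+09 = 3.737e-13 m³/m.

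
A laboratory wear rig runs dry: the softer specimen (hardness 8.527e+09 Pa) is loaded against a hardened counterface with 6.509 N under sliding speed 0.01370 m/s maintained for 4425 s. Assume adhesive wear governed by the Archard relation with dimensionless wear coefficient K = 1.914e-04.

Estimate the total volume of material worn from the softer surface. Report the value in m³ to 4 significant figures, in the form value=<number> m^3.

value=8.857e-12 m^3

All working math keeps full float precision — intermediates are shown rounded, and one final rounding to 4 significant digits.
Distance covered L = v·t = 0.01370 m/s × 4425 s = 60.62 m.
Expressed in SI base units: W = 6.509 N, H = 8.527e+09 Pa, K = 1.914e-04.
Archard relation: V = K·W·L/H = 1.914e-04 · 6.509 · 60.62 / 8.527e+09 = 8.857e-12 m³.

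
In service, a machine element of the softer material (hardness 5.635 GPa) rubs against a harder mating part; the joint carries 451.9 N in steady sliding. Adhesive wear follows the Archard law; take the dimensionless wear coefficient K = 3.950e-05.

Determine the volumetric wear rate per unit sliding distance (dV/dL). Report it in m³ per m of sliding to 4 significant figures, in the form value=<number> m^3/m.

value=3.168e-12 m^3/m

Each operation carries exact precision, and displayed values are rounded, and one final rounding, at four significant digits.
Hardness H = 5.635 GPa = 5.635e+09 Pa.
Working in SI base units: W = 451.9 N, H = 5.635e+09 Pa, K = 3.950e-05.
Wear rate dV/dL = K·W/H (independent of L): 3.950e-05 · 451.9 / 5.635e+09 = 3.168e-12 m³/m.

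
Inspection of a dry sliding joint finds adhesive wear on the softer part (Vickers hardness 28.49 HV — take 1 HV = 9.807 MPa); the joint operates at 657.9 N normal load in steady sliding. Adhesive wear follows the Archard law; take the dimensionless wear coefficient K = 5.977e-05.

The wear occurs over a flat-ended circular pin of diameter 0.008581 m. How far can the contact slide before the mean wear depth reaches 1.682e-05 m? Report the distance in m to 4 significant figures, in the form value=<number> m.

All arithmetic keeps full precision — intermediates are shown rounded. Rounded just once, at 4 significant figures.
Convert: Hardness H = 28.49 HV × 9.807 MPa/HV = 279.4 MPa = 2.794e+08 Pa.
Convert: Contact area A = π·d²/4 = π·(0.008581 m)²/4 = 5.783e-05 m².
Restated in SI base units: W = 657.9 N, H = 2.794e+08 Pa, K = 5.977e-05.
Volume at the limit: V_lim = h_lim·A = 1.682e-05 · 5.783e-05 = 9.727e-10 m³.
Thus life L = V_lim·H/(K·W) = 9.727e-10 · 2.794e+08 / (5.977e-05 · 657.9) = 6.912 m.

value=6.912 m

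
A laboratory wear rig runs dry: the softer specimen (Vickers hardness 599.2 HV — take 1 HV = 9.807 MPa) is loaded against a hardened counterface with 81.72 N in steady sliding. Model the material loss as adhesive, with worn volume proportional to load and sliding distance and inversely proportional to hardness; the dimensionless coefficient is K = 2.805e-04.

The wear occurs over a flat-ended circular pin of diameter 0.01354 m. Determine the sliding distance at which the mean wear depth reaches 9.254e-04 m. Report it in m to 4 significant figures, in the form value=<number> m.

The intermediates are printed rounded — every step runs at exact precision; a lone final rounding to four significant figures.
Convert: Hardness H = 599.2 HV × 9.807 MPa/HV = 5876 MPa = 5.876e+09 Pa.
Convert: Contact area A = π·d²/4 = π·(0.01354 m)²/4 = 1.440e-04 m².
Restated in SI base units: W = 81.72 N, H = 5.876e+09 Pa, K = 2.805e-04.
Limit volume V_lim = h_lim·A = 9.254e-04 · 1.440e-04 = 1.332e-07 m³.
Inverting, life L = V_lim·H/(K·W) = 1.332e-07 · 5.876e+09 / (2.805e-04 · 81.72) = 3.416e+04 m.

value=3.416e+04 m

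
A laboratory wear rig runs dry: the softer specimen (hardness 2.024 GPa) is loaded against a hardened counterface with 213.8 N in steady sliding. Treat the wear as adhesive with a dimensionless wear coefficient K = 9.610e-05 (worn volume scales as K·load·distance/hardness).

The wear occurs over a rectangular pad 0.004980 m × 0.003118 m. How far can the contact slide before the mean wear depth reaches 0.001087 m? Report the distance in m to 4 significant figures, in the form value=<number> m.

value=1663 m

Intermediate values are displayed rounded — all working math runs at full precision; one final rounding: four significant digits.
Convert: Hardness H = 2.024 GPa = 2.024e+09 Pa.
Convert: Contact area A = 0.004980 m × 0.003118 m = 1.553e-05 m².
As SI base values: W = 213.8 N, H = 2.024e+09 Pa, K = 9.610e-05.
Wearable volume V_lim = h_lim·A = 0.001087 · 1.553e-05 = 1.688e-08 m³.
Inverting, life L = V_lim·H/(K·W) = 1.688e-08 · 2.024e+09 / (9.610e-05 · 213.8) = 1663 m.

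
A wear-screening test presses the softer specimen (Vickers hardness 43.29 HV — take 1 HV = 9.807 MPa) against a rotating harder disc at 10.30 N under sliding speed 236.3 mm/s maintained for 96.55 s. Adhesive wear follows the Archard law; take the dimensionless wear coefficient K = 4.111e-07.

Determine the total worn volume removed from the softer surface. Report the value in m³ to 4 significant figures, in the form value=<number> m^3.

Intermediate values are displayed rounded. The algebra carries exact precision — rounded once at the end: four significant figures.
Sliding speed v = 236.3 mm/s = 0.2363 m/s. Distance covered L = v·t = 0.2363 m/s × 96.55 s = 22.81 m.
Hardness H = 43.29 HV × 9.807 MPa/HV = 424.5 MPa = 4.245e+08 Pa.
Collected in SI base units: W = 10.30 N, H = 4.245e+08 Pa, K = 4.111e-07.
Wear volume V = K·W·L/H = 4.111e-07 · 10.30 · 22.81 / 4.245e+08 = 2.276e-13 m³.

value=2.276e-13 m^3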